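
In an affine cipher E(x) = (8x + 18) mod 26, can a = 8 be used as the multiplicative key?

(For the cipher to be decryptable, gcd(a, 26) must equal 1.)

Step 1: Compute gcd(8, 26).
Step 2: gcd(8, 26) = 2.
Since gcd = 2 != 1, 8 shares a common factor with 26, so it cannot be used.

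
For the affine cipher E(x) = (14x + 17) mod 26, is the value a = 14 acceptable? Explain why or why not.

Step 1: Compute gcd(14, 26).
Step 2: gcd(14, 26) = 2.
Since gcd = 2 != 1, 14 shares a common factor with 26, so it cannot be used.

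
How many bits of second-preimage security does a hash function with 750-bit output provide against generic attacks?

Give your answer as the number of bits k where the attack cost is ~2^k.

Step 1: The hash has a 750-bit output.
Step 2: Second-preimage resistance means: given a specific input x, it should be infeasible to find a different y with h(y) = h(x).
With a 750-bit output, a generic search for a second preimage costs about 2^750 evaluations (each trial matches the fixed target with probability 2^-750).
Step 3: Security level = 750 bits.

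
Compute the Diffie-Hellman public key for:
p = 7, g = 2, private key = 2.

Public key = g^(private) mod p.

Step 1: A = g^a mod p = 2^2 mod 7.
  2^1 mod 7 = 2
  2^2 mod 7 = (2 * 2) mod 7 = 4
Result: A = 4.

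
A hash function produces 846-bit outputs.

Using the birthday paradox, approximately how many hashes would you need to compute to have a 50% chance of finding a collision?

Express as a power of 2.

Step 1: The birthday paradox gives collision probability ~50% after sqrt(2^n) = 2^(n/2) hashes.
Step 2: For 846-bit output: 2^(846/2) = 2^423.
Step 3: Approximately 2^423 hash computations needed.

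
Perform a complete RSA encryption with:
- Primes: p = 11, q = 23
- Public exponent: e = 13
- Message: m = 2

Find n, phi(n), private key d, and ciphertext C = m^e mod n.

Step 1: n = 11 * 23 = 253.
Step 2: phi(n) = (11-1)(23-1) = 10 * 22 = 220.
Step 3: Find d = 13^(-1) mod 220 = 17.
  Verify: 13 * 17 = 221 = 1 (mod 220).
Step 4: C = 2^13 mod 253 = 96.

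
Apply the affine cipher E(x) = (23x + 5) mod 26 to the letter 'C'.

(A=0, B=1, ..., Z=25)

Step 1: Convert 'C' to number: x = 2.
Step 2: E(2) = (23 * 2 + 5) mod 26 = 51 mod 26 = 25.
Step 3: Convert 25 back to letter: Z.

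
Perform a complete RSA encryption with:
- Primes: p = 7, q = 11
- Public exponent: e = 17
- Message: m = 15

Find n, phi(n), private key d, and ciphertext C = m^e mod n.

Step 1: n = 7 * 11 = 77.
Step 2: phi(n) = (7-1)(11-1) = 6 * 10 = 60.
Step 3: Find d = 17^(-1) mod 60 = 53.
  Verify: 17 * 53 = 901 = 1 (mod 60).
Step 4: C = 15^17 mod 77 = 71.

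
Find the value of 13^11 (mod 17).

Step 1: Compute 13^11 mod 17 step by step, reducing modulo 17 at each step.
  13^1 mod 17 = 13
  13^2 mod 17 = (13 * 13) mod 17 = 16
  13^3 mod 17 = (16 * 13) mod 17 = 4
  13^4 mod 17 = (4 * 13) mod 17 = 1
  13^5 mod 17 = (1 * 13) mod 17 = 13
  13^6 mod 17 = (13 * 13) mod 17 = 16
  13^7 mod 17 = (16 * 13) mod 17 = 4
  13^8 mod 17 = (4 * 13) mod 17 = 1
  13^9 mod 17 = (1 * 13) mod 17 = 13
  13^10 mod 17 = (13 * 13) mod 17 = 16
  13^11 mod 17 = (16 * 13) mod 17 = 4
Step 2: Result = 4.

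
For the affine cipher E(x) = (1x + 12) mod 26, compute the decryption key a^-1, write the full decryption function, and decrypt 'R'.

Step 1: Find a^-1, the modular inverse of 1 mod 26.
Step 2: We need 1 * a^-1 = 1 (mod 26).
Step 3: 1 * 1 = 1 = 0 * 26 + 1, so a^-1 = 1.
Step 4: D(y) = 1(y - 12) mod 26.
Step 5: Apply to 'R' (y = 17): D(17) = 1 * (17 - 12) mod 26 = 1 * 5 mod 26 = 5 -> 'F'.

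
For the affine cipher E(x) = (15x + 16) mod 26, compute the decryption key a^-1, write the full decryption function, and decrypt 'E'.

Step 1: Find a^-1, the modular inverse of 15 mod 26.
Step 2: We need 15 * a^-1 = 1 (mod 26).
Step 3: 15 * 7 = 105 = 4 * 26 + 1, so a^-1 = 7.
Step 4: D(y) = 7(y - 16) mod 26.
Step 5: Apply to 'E' (y = 4): D(4) = 7 * (4 - 16) mod 26 = 7 * -12 mod 26 = 20 -> 'U'.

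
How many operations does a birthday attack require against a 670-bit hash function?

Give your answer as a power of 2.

Step 1: The birthday paradox gives collision probability ~50% after sqrt(2^n) = 2^(n/2) hashes.
Step 2: For 670-bit output: 2^(670/2) = 2^335.
Step 3: Approximately 2^335 hash computations needed.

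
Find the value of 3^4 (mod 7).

Step 1: Compute 3^4 mod 7 step by step, reducing modulo 7 at each step.
  3^1 mod 7 = 3
  3^2 mod 7 = (3 * 3) mod 7 = 2
  3^3 mod 7 = (2 * 3) mod 7 = 6
  3^4 mod 7 = (6 * 3) mod 7 = 4
Step 2: Result = 4.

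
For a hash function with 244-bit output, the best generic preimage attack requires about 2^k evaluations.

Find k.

Step 1: The hash has a 244-bit output.
Step 2: Preimage resistance means: given a digest h(x), it should be infeasible to find any input that hashes to it.
With a 244-bit output there are 2^244 possible digests, so a generic brute-force preimage search costs about 2^244 evaluations.
Step 3: Security level = 244 bits.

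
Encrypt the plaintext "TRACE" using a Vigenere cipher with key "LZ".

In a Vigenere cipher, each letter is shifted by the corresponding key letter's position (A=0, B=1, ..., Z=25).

Step 1: Repeat key to match plaintext length:
  Plaintext: TRACE
  Key:       LZLZL
Step 2: Encrypt each letter:
  T(19) + L(11) = (19+11) mod 26 = 4 = E
  R(17) + Z(25) = (17+25) mod 26 = 16 = Q
  A(0) + L(11) = (0+11) mod 26 = 11 = L
  C(2) + Z(25) = (2+25) mod 26 = 1 = B
  E(4) + L(11) = (4+11) mod 26 = 15 = P
Ciphertext: EQLBP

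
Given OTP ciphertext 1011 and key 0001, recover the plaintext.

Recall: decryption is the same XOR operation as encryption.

Step 1: XOR ciphertext with key:
  Ciphertext: 1011
  Key:        0001
  XOR:        1010
Step 2: Plaintext = 1010 = 10 in decimal.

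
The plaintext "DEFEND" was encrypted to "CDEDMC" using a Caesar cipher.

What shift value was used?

Step 1: Compare first letters: D (position 3) -> C (position 2).
Step 2: Shift = (2 - 3) mod 26 = 25.
The shift value is 25.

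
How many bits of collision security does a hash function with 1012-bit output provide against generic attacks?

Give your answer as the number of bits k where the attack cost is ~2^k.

Step 1: The hash has a 1012-bit output.
Step 2: Collision resistance means it should be infeasible to find any x != y with h(x) = h(y).
By the birthday bound, a generic collision search succeeds after about sqrt(2^1012) = 2^(1012/2) = 2^506 evaluations.
Step 3: Security level = 506 bits.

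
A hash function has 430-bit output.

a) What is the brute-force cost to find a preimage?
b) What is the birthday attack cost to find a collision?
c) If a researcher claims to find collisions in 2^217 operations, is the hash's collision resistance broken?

Step 1: Preimage resistance requires brute-force of 2^430 operations.
Step 2: Collision resistance (birthday bound) = 2^(430/2) = 2^215.
Step 3: The claimed attack costs 2^217 operations.
Step 4: Since 2^217 >= 2^215, the claimed attack is no faster than the generic birthday attack, so this does not break collision resistance.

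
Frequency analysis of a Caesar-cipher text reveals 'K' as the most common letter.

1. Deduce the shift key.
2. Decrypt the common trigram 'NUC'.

Step 1: In English, 'E' is the most frequent letter (12.7%).
Step 2: The most frequent ciphertext letter is 'K' (position 10).
Step 3: Shift = (10 - 4) mod 26 = 6.
Step 4: Decrypt 'NUC' by shifting back 6:
  N -> H
  U -> O
  C -> W
Step 5: 'NUC' decrypts to 'HOW'.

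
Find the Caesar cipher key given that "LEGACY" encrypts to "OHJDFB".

Step 1: Compare first letters: L (position 11) -> O (position 14).
Step 2: Shift = (14 - 11) mod 26 = 3.
The shift value is 3.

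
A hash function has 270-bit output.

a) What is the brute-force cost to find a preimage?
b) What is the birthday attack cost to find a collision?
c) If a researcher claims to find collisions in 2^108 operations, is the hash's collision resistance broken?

Step 1: Preimage resistance requires brute-force of 2^270 operations.
Step 2: Collision resistance (birthday bound) = 2^(270/2) = 2^135.
Step 3: The claimed attack costs 2^108 operations.
Step 4: Since 2^108 < 2^135, the claimed attack beats the generic birthday bound, so collision resistance is broken.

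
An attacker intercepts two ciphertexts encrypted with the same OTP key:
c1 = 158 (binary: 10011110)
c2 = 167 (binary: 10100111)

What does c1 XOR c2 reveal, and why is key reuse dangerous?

Step 1: c1 XOR c2 = (m1 XOR k) XOR (m2 XOR k).
Step 2: By XOR associativity/commutativity: = m1 XOR m2 XOR k XOR k = m1 XOR m2.
Step 3: 10011110 XOR 10100111 = 00111001 = 57.
Step 4: The key cancels out! An attacker learns m1 XOR m2 = 57, revealing the relationship between plaintexts.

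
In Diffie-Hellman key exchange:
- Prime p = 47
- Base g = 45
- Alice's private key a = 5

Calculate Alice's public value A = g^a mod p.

Step 1: A = g^a mod p = 45^5 mod 47.
  45^1 mod 47 = 45
  45^2 mod 47 = (45 * 45) mod 47 = 4
  45^3 mod 47 = (4 * 45) mod 47 = 39
  45^4 mod 47 = (39 * 45) mod 47 = 16
  45^5 mod 47 = (16 * 45) mod 47 = 15
Result: A = 15.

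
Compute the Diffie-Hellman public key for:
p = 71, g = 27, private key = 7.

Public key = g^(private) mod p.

Step 1: A = g^a mod p = 27^7 mod 71.
  27^1 mod 71 = 27
  27^2 mod 71 = (27 * 27) mod 71 = 19
  27^3 mod 71 = (19 * 27) mod 71 = 16
  27^4 mod 71 = (16 * 27) mod 71 = 6
  27^5 mod 71 = (6 * 27) mod 71 = 20
  27^6 mod 71 = (20 * 27) mod 71 = 43
  27^7 mod 71 = (43 * 27) mod 71 = 25
Result: A = 25.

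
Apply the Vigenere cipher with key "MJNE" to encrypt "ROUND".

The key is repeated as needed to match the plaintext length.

Step 1: Repeat key to match plaintext length:
  Plaintext: ROUND
  Key:       MJNEM
Step 2: Encrypt each letter:
  R(17) + M(12) = (17+12) mod 26 = 3 = D
  O(14) + J(9) = (14+9) mod 26 = 23 = X
  U(20) + N(13) = (20+13) mod 26 = 7 = H
  N(13) + E(4) = (13+4) mod 26 = 17 = R
  D(3) + M(12) = (3+12) mod 26 = 15 = P
Ciphertext: DXHRP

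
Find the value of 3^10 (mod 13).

Step 1: Compute 3^10 mod 13 step by step, reducing modulo 13 at each step.
  3^1 mod 13 = 3
  3^2 mod 13 = (3 * 3) mod 13 = 9
  3^3 mod 13 = (9 * 3) mod 13 = 1
  3^4 mod 13 = (1 * 3) mod 13 = 3
  3^5 mod 13 = (3 * 3) mod 13 = 9
  3^6 mod 13 = (9 * 3) mod 13 = 1
  3^7 mod 13 = (1 * 3) mod 13 = 3
  3^8 mod 13 = (3 * 3) mod 13 = 9
  3^9 mod 13 = (9 * 3) mod 13 = 1
  3^10 mod 13 = (1 * 3) mod 13 = 3
Step 2: Result = 3.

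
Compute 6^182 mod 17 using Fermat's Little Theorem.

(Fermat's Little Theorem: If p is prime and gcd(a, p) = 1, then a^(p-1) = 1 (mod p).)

Step 1: Since 17 is prime, by Fermat's Little Theorem: 6^16 = 1 (mod 17).
Step 2: Reduce exponent: 182 mod 16 = 6.
Step 3: So 6^182 = 6^6 (mod 17).
Step 4: 6^6 mod 17 = 8.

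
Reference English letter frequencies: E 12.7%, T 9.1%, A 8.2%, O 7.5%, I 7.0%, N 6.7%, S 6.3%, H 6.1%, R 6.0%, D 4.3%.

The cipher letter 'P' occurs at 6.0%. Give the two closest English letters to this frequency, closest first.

Step 1: Observed frequency of 'P' is 6.0%.
Step 2: Compute distances to each reference frequency and sort:
  R (6.0%): difference = 0.0% <-- BEST
  H (6.1%): difference = 0.1% <-- RUNNER-UP
  S (6.3%): difference = 0.3%
  N (6.7%): difference = 0.7%
  I (7.0%): difference = 1.0%
Step 3: Most likely is 'R' (6.0%, diff 0.0%); second most likely is 'H' (6.1%, diff 0.1%).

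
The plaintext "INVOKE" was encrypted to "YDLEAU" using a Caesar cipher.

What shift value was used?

Step 1: Compare first letters: I (position 8) -> Y (position 24).
Step 2: Shift = (24 - 8) mod 26 = 16.
The shift value is 16.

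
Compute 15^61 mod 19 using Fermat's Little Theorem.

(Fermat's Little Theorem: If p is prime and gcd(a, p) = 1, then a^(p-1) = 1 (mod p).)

Step 1: Since 19 is prime, by Fermat's Little Theorem: 15^18 = 1 (mod 19).
Step 2: Reduce exponent: 61 mod 18 = 7.
Step 3: So 15^61 = 15^7 (mod 19).
Step 4: 15^7 mod 19 = 13.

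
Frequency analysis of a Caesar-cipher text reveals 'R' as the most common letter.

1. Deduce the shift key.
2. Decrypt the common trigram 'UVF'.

Step 1: In English, 'E' is the most frequent letter (12.7%).
Step 2: The most frequent ciphertext letter is 'R' (position 17).
Step 3: Shift = (17 - 4) mod 26 = 13.
Step 4: Decrypt 'UVF' by shifting back 13:
  U -> H
  V -> I
  F -> S
Step 5: 'UVF' decrypts to 'HIS'.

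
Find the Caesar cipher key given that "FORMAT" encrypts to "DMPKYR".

Step 1: Compare first letters: F (position 5) -> D (position 3).
Step 2: Shift = (3 - 5) mod 26 = 24.
The shift value is 24.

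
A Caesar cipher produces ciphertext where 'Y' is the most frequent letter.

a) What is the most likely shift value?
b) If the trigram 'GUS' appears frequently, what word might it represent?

Step 1: In English, 'E' is the most frequent letter (12.7%).
Step 2: The most frequent ciphertext letter is 'Y' (position 24).
Step 3: Shift = (24 - 4) mod 26 = 20.
Step 4: Decrypt 'GUS' by shifting back 20:
  G -> M
  U -> A
  S -> Y
Step 5: 'GUS' decrypts to 'MAY'.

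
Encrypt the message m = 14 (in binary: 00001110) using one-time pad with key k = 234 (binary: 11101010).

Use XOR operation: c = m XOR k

Step 1: Write out the XOR operation bit by bit:
  Message: 00001110
  Key:     11101010
  XOR:     11100100
Step 2: Convert to decimal: 11100100 = 228.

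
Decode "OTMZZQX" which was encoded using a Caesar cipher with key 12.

Step 1: Reverse the shift by subtracting 12 from each letter position.
  O (position 14) -> position (14-12) mod 26 = 2 -> C
  T (position 19) -> position (19-12) mod 26 = 7 -> H
  M (position 12) -> position (12-12) mod 26 = 0 -> A
  Z (position 25) -> position (25-12) mod 26 = 13 -> N
  Z (position 25) -> position (25-12) mod 26 = 13 -> N
  Q (position 16) -> position (16-12) mod 26 = 4 -> E
  X (position 23) -> position (23-12) mod 26 = 11 -> L
Decrypted message: CHANNEL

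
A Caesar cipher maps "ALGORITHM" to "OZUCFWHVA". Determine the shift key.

Step 1: Compare first letters: A (position 0) -> O (position 14).
Step 2: Shift = (14 - 0) mod 26 = 14.
The shift value is 14.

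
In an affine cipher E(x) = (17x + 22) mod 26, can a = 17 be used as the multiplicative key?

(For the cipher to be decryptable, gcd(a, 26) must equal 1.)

Step 1: Compute gcd(17, 26).
Step 2: gcd(17, 26) = 1.
Since gcd = 1, 17 is coprime with 26, so it is a valid key.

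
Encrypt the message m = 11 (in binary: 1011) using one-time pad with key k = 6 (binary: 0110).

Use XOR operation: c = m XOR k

Step 1: Write out the XOR operation bit by bit:
  Message: 1011
  Key:     0110
  XOR:     1101
Step 2: Convert to decimal: 1101 = 13.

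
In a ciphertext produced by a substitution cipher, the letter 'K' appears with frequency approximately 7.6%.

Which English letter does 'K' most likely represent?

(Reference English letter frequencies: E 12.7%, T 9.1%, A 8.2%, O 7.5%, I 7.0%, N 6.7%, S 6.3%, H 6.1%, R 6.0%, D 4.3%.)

Step 1: The observed frequency is 7.6%.
Step 2: Compare with English frequencies:
  E: 12.7% (difference: 5.1%)
  T: 9.1% (difference: 1.5%)
  A: 8.2% (difference: 0.6%)
  O: 7.5% (difference: 0.1%) <-- closest
  I: 7.0% (difference: 0.6%)
  N: 6.7% (difference: 0.9%)
  S: 6.3% (difference: 1.3%)
  H: 6.1% (difference: 1.5%)
  R: 6.0% (difference: 1.6%)
  D: 4.3% (difference: 3.3%)
Step 3: 'K' most likely represents 'O' (frequency 7.5%).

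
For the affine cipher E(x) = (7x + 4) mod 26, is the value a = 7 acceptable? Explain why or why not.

Step 1: Compute gcd(7, 26).
Step 2: gcd(7, 26) = 1.
Since gcd = 1, 7 is coprime with 26, so it is a valid key.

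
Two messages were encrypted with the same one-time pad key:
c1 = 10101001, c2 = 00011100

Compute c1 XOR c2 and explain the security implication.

Step 1: c1 XOR c2 = (m1 XOR k) XOR (m2 XOR k).
Step 2: By XOR associativity/commutativity: = m1 XOR m2 XOR k XOR k = m1 XOR m2.
Step 3: 10101001 XOR 00011100 = 10110101 = 181.
Step 4: The key cancels out! An attacker learns m1 XOR m2 = 181, revealing the relationship between plaintexts.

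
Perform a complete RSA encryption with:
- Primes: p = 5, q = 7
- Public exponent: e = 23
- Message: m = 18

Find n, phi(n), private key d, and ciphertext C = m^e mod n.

Step 1: n = 5 * 7 = 35.
Step 2: phi(n) = (5-1)(7-1) = 4 * 6 = 24.
Step 3: Find d = 23^(-1) mod 24 = 23.
  Verify: 23 * 23 = 529 = 1 (mod 24).
Step 4: C = 18^23 mod 35 = 2.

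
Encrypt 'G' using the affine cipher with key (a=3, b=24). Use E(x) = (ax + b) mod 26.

Step 1: Convert 'G' to number: x = 6.
Step 2: E(6) = (3 * 6 + 24) mod 26 = 42 mod 26 = 16.
Step 3: Convert 16 back to letter: Q.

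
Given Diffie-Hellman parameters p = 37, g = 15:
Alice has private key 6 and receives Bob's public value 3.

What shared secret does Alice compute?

Step 1: s = B^a mod p = 3^6 mod 37.
  3^1 mod 37 = 3
  3^2 mod 37 = (3 * 3) mod 37 = 9
  3^3 mod 37 = (9 * 3) mod 37 = 27
  3^4 mod 37 = (27 * 3) mod 37 = 7
  3^5 mod 37 = (7 * 3) mod 37 = 21
  3^6 mod 37 = (21 * 3) mod 37 = 26
Result: shared secret = 26.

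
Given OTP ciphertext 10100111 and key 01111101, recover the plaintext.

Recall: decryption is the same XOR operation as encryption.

Step 1: XOR ciphertext with key:
  Ciphertext: 10100111
  Key:        01111101
  XOR:        11011010
Step 2: Plaintext = 11011010 = 218 in decimal.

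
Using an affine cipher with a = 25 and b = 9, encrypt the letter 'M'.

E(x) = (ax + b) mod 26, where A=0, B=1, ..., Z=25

Step 1: Convert 'M' to number: x = 12.
Step 2: E(12) = (25 * 12 + 9) mod 26 = 309 mod 26 = 23.
Step 3: Convert 23 back to letter: X.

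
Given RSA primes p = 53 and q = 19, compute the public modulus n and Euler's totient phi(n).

Step 1: n = p * q = 53 * 19 = 1007.
Step 2: phi(n) = (p-1)(q-1) = 52 * 18 = 936.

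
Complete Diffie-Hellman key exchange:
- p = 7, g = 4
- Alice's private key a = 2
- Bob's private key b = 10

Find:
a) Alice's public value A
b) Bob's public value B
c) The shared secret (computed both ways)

Step 1: A = g^a mod p = 4^2 mod 7 = 2.
Step 2: B = g^b mod p = 4^10 mod 7 = 4.
Step 3: Alice computes s = B^a mod p = 4^2 mod 7 = 2.
Step 4: Bob computes s = A^b mod p = 2^10 mod 7 = 2.
Both sides agree: shared secret = 2.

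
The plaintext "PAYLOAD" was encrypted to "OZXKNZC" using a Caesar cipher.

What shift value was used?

Step 1: Compare first letters: P (position 15) -> O (position 14).
Step 2: Shift = (14 - 15) mod 26 = 25.
The shift value is 25.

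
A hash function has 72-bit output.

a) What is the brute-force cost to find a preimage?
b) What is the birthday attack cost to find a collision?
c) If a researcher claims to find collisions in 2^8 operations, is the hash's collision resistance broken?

Step 1: Preimage resistance requires brute-force of 2^72 operations.
Step 2: Collision resistance (birthday bound) = 2^(72/2) = 2^36.
Step 3: The claimed attack costs 2^8 operations.
Step 4: Since 2^8 < 2^36, the claimed attack beats the generic birthday bound, so collision resistance is broken.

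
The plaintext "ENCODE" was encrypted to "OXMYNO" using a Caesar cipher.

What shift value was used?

Step 1: Compare first letters: E (position 4) -> O (position 14).
Step 2: Shift = (14 - 4) mod 26 = 10.
The shift value is 10.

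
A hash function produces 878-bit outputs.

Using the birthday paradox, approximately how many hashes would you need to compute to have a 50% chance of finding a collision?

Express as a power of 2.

Step 1: The birthday paradox gives collision probability ~50% after sqrt(2^n) = 2^(n/2) hashes.
Step 2: For 878-bit output: 2^(878/2) = 2^439.
Step 3: Approximately 2^439 hash computations needed.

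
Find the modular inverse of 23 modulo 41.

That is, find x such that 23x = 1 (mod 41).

Step 1: We need x such that 23 * x = 1 (mod 41).
Step 2: Using the extended Euclidean algorithm or trial:
  23 * 25 = 575 = 14 * 41 + 1.
Step 3: Since 575 mod 41 = 1, the inverse is x = 25.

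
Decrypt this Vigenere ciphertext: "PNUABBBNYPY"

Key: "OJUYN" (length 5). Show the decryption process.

Step 1: Key 'OJUYN' has length 5. Extended key: OJUYNOJUYNO
Step 2: Decrypt each position:
  P(15) - O(14) = 1 = B
  N(13) - J(9) = 4 = E
  U(20) - U(20) = 0 = A
  A(0) - Y(24) = 2 = C
  B(1) - N(13) = 14 = O
  B(1) - O(14) = 13 = N
  B(1) - J(9) = 18 = S
  N(13) - U(20) = 19 = T
  Y(24) - Y(24) = 0 = A
  P(15) - N(13) = 2 = C
  Y(24) - O(14) = 10 = K
Plaintext: BEACONSTACK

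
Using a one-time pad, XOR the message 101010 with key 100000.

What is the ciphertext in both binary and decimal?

Step 1: Write out the XOR operation bit by bit:
  Message: 101010
  Key:     100000
  XOR:     001010
Step 2: Convert to decimal: 001010 = 10.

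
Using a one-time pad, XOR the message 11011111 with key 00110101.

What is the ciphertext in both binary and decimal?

Step 1: Write out the XOR operation bit by bit:
  Message: 11011111
  Key:     00110101
  XOR:     11101010
Step 2: Convert to decimal: 11101010 = 234.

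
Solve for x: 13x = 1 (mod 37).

Step 1: We need x such that 13 * x = 1 (mod 37).
Step 2: Using the extended Euclidean algorithm or trial:
  13 * 20 = 260 = 7 * 37 + 1.
Step 3: Since 260 mod 37 = 1, the inverse is x = 20.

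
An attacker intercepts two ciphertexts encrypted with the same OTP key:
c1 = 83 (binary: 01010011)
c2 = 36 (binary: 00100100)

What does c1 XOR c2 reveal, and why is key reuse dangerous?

Step 1: c1 XOR c2 = (m1 XOR k) XOR (m2 XOR k).
Step 2: By XOR associativity/commutativity: = m1 XOR m2 XOR k XOR k = m1 XOR m2.
Step 3: 01010011 XOR 00100100 = 01110111 = 119.
Step 4: The key cancels out! An attacker learns m1 XOR m2 = 119, revealing the relationship between plaintexts.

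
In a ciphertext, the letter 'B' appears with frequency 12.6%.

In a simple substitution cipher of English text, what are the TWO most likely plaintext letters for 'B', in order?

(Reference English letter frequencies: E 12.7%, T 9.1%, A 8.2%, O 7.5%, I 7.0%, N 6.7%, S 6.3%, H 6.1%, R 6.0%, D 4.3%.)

Step 1: Observed frequency of 'B' is 12.6%.
Step 2: Compute distances to each reference frequency and sort:
  E (12.7%): difference = 0.1% <-- BEST
  T (9.1%): difference = 3.5% <-- RUNNER-UP
  A (8.2%): difference = 4.4%
  O (7.5%): difference = 5.1%
  I (7.0%): difference = 5.6%
Step 3: Most likely is 'E' (12.7%, diff 0.1%); second most likely is 'T' (9.1%, diff 3.5%).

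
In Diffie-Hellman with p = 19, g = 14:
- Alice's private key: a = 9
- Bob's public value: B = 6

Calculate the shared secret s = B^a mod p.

Step 1: s = B^a mod p = 6^9 mod 19.
  6^1 mod 19 = 6
  6^2 mod 19 = (6 * 6) mod 19 = 17
  6^3 mod 19 = (17 * 6) mod 19 = 7
  6^4 mod 19 = (7 * 6) mod 19 = 4
  6^5 mod 19 = (4 * 6) mod 19 = 5
  6^6 mod 19 = (5 * 6) mod 19 = 11
  6^7 mod 19 = (11 * 6) mod 19 = 9
  6^8 mod 19 = (9 * 6) mod 19 = 16
  6^9 mod 19 = (16 * 6) mod 19 = 1
Result: shared secret = 1.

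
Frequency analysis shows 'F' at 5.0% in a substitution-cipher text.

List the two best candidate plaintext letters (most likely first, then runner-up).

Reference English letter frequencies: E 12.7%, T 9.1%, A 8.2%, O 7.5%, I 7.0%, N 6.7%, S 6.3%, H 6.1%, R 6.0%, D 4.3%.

Step 1: Observed frequency of 'F' is 5.0%.
Step 2: Compute distances to each reference frequency and sort:
  D (4.3%): difference = 0.7% <-- BEST
  R (6.0%): difference = 1.0% <-- RUNNER-UP
  H (6.1%): difference = 1.1%
  S (6.3%): difference = 1.3%
  N (6.7%): difference = 1.7%
Step 3: Most likely is 'D' (4.3%, diff 0.7%); second most likely is 'R' (6.0%, diff 1.0%).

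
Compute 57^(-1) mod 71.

Step 1: We need x such that 57 * x = 1 (mod 71).
Step 2: Using the extended Euclidean algorithm or trial:
  57 * 5 = 285 = 4 * 71 + 1.
Step 3: Since 285 mod 71 = 1, the inverse is x = 5.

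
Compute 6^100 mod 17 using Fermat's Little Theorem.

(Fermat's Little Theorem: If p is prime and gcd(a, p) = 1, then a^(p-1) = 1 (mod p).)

Step 1: Since 17 is prime, by Fermat's Little Theorem: 6^16 = 1 (mod 17).
Step 2: Reduce exponent: 100 mod 16 = 4.
Step 3: So 6^100 = 6^4 (mod 17).
Step 4: 6^4 mod 17 = 4.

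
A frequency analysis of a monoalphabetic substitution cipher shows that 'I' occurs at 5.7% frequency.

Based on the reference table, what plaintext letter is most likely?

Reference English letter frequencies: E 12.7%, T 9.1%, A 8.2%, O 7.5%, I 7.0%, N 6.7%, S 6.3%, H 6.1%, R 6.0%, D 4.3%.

Step 1: The observed frequency is 5.7%.
Step 2: Compare with English frequencies:
  E: 12.7% (difference: 7.0%)
  T: 9.1% (difference: 3.4%)
  A: 8.2% (difference: 2.5%)
  O: 7.5% (difference: 1.8%)
  I: 7.0% (difference: 1.3%)
  N: 6.7% (difference: 1.0%)
  S: 6.3% (difference: 0.6%)
  H: 6.1% (difference: 0.4%)
  R: 6.0% (difference: 0.3%) <-- closest
  D: 4.3% (difference: 1.4%)
Step 3: 'I' most likely represents 'R' (frequency 6.0%).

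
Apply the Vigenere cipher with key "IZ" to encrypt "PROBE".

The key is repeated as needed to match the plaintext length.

Step 1: Repeat key to match plaintext length:
  Plaintext: PROBE
  Key:       IZIZI
Step 2: Encrypt each letter:
  P(15) + I(8) = (15+8) mod 26 = 23 = X
  R(17) + Z(25) = (17+25) mod 26 = 16 = Q
  O(14) + I(8) = (14+8) mod 26 = 22 = W
  B(1) + Z(25) = (1+25) mod 26 = 0 = A
  E(4) + I(8) = (4+8) mod 26 = 12 = M
Ciphertext: XQWAM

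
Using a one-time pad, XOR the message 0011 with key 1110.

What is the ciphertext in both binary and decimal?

Step 1: Write out the XOR operation bit by bit:
  Message: 0011
  Key:     1110
  XOR:     1101
Step 2: Convert to decimal: 1101 = 13.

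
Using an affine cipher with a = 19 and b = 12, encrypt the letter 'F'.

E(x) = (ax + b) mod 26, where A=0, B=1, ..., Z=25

Step 1: Convert 'F' to number: x = 5.
Step 2: E(5) = (19 * 5 + 12) mod 26 = 107 mod 26 = 3.
Step 3: Convert 3 back to letter: D.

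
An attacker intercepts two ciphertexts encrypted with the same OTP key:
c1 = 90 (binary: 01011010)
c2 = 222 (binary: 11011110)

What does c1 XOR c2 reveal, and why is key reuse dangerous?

Step 1: c1 XOR c2 = (m1 XOR k) XOR (m2 XOR k).
Step 2: By XOR associativity/commutativity: = m1 XOR m2 XOR k XOR k = m1 XOR m2.
Step 3: 01011010 XOR 11011110 = 10000100 = 132.
Step 4: The key cancels out! An attacker learns m1 XOR m2 = 132, revealing the relationship between plaintexts.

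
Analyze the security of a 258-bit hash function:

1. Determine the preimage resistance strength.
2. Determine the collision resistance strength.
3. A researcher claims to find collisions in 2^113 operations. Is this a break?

Step 1: Preimage resistance requires brute-force of 2^258 operations.
Step 2: Collision resistance (birthday bound) = 2^(258/2) = 2^129.
Step 3: The claimed attack costs 2^113 operations.
Step 4: Since 2^113 < 2^129, the claimed attack beats the generic birthday bound, so collision resistance is broken.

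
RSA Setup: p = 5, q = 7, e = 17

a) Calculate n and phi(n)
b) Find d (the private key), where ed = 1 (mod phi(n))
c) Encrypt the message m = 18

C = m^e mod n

Step 1: n = 5 * 7 = 35.
Step 2: phi(n) = (5-1)(7-1) = 4 * 6 = 24.
Step 3: Find d = 17^(-1) mod 24 = 17.
  Verify: 17 * 17 = 289 = 1 (mod 24).
Step 4: C = 18^17 mod 35 = 23.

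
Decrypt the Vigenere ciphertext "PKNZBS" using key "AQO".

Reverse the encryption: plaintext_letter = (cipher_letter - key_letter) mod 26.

Step 1: Extend key: AQOAQO
Step 2: Decrypt each letter (c - k) mod 26:
  P(15) - A(0) = (15-0) mod 26 = 15 = P
  K(10) - Q(16) = (10-16) mod 26 = 20 = U
  N(13) - O(14) = (13-14) mod 26 = 25 = Z
  Z(25) - A(0) = (25-0) mod 26 = 25 = Z
  B(1) - Q(16) = (1-16) mod 26 = 11 = L
  S(18) - O(14) = (18-14) mod 26 = 4 = E
Plaintext: PUZZLE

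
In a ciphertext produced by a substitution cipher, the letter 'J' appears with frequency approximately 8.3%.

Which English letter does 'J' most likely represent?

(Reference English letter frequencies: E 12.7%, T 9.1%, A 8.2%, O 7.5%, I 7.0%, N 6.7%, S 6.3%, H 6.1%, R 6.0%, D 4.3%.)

Step 1: The observed frequency is 8.3%.
Step 2: Compare with English frequencies:
  E: 12.7% (difference: 4.4%)
  T: 9.1% (difference: 0.8%)
  A: 8.2% (difference: 0.1%) <-- closest
  O: 7.5% (difference: 0.8%)
  I: 7.0% (difference: 1.3%)
  N: 6.7% (difference: 1.6%)
  S: 6.3% (difference: 2.0%)
  H: 6.1% (difference: 2.2%)
  R: 6.0% (difference: 2.3%)
  D: 4.3% (difference: 4.0%)
Step 3: 'J' most likely represents 'A' (frequency 8.2%).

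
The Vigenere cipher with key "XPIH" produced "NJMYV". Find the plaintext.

Step 1: Extend key: XPIHX
Step 2: Decrypt each letter (c - k) mod 26:
  N(13) - X(23) = (13-23) mod 26 = 16 = Q
  J(9) - P(15) = (9-15) mod 26 = 20 = U
  M(12) - I(8) = (12-8) mod 26 = 4 = E
  Y(24) - H(7) = (24-7) mod 26 = 17 = R
  V(21) - X(23) = (21-23) mod 26 = 24 = Y
Plaintext: QUERY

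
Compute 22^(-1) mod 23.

Step 1: We need x such that 22 * x = 1 (mod 23).
Step 2: Using the extended Euclidean algorithm or trial:
  22 * 22 = 484 = 21 * 23 + 1.
Step 3: Since 484 mod 23 = 1, the inverse is x = 22.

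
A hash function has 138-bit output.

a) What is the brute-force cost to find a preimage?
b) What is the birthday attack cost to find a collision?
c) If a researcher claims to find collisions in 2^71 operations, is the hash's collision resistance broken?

Step 1: Preimage resistance requires brute-force of 2^138 operations.
Step 2: Collision resistance (birthday bound) = 2^(138/2) = 2^69.
Step 3: The claimed attack costs 2^71 operations.
Step 4: Since 2^71 >= 2^69, the claimed attack is no faster than the generic birthday attack, so this does not break collision resistance.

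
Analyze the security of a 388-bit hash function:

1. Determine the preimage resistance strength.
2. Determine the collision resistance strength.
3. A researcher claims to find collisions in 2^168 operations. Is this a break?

Step 1: Preimage resistance requires brute-force of 2^388 operations.
Step 2: Collision resistance (birthday bound) = 2^(388/2) = 2^194.
Step 3: The claimed attack costs 2^168 operations.
Step 4: Since 2^168 < 2^194, the claimed attack beats the generic birthday bound, so collision resistance is broken.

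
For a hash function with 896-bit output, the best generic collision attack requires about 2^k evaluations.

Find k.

Step 1: The hash has a 896-bit output.
Step 2: Collision resistance means it should be infeasible to find any x != y with h(x) = h(y).
By the birthday bound, a generic collision search succeeds after about sqrt(2^896) = 2^(896/2) = 2^448 evaluations.
Step 3: Security level = 448 bits.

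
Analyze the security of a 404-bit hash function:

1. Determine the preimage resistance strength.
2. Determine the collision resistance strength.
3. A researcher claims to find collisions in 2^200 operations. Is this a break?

Step 1: Preimage resistance requires brute-force of 2^404 operations.
Step 2: Collision resistance (birthday bound) = 2^(404/2) = 2^202.
Step 3: The claimed attack costs 2^200 operations.
Step 4: Since 2^200 < 2^202, the claimed attack beats the generic birthday bound, so collision resistance is broken.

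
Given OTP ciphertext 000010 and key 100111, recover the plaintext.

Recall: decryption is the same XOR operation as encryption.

Step 1: XOR ciphertext with key:
  Ciphertext: 000010
  Key:        100111
  XOR:        100101
Step 2: Plaintext = 100101 = 37 in decimal.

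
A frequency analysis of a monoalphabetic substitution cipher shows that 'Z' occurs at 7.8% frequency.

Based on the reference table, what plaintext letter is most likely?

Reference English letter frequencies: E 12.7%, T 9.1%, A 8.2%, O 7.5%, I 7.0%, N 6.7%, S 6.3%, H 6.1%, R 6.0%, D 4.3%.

Step 1: The observed frequency is 7.8%.
Step 2: Compare with English frequencies:
  E: 12.7% (difference: 4.9%)
  T: 9.1% (difference: 1.3%)
  A: 8.2% (difference: 0.4%)
  O: 7.5% (difference: 0.3%) <-- closest
  I: 7.0% (difference: 0.8%)
  N: 6.7% (difference: 1.1%)
  S: 6.3% (difference: 1.5%)
  H: 6.1% (difference: 1.7%)
  R: 6.0% (difference: 1.8%)
  D: 4.3% (difference: 3.5%)
Step 3: 'Z' most likely represents 'O' (frequency 7.5%).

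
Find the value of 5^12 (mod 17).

Step 1: Compute 5^12 mod 17 step by step, reducing modulo 17 at each step.
  5^1 mod 17 = 5
  5^2 mod 17 = (5 * 5) mod 17 = 8
  5^3 mod 17 = (8 * 5) mod 17 = 6
  5^4 mod 17 = (6 * 5) mod 17 = 13
  5^5 mod 17 = (13 * 5) mod 17 = 14
  5^6 mod 17 = (14 * 5) mod 17 = 2
  5^7 mod 17 = (2 * 5) mod 17 = 10
  5^8 mod 17 = (10 * 5) mod 17 = 16
  5^9 mod 17 = (16 * 5) mod 17 = 12
  5^10 mod 17 = (12 * 5) mod 17 = 9
  5^11 mod 17 = (9 * 5) mod 17 = 11
  5^12 mod 17 = (11 * 5) mod 17 = 4
Step 2: Result = 4.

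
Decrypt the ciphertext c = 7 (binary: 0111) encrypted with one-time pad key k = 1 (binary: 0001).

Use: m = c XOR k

Step 1: XOR ciphertext with key:
  Ciphertext: 0111
  Key:        0001
  XOR:        0110
Step 2: Plaintext = 0110 = 6 in decimal.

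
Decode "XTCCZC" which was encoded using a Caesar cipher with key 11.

Step 1: Reverse the shift by subtracting 11 from each letter position.
  X (position 23) -> position (23-11) mod 26 = 12 -> M
  T (position 19) -> position (19-11) mod 26 = 8 -> I
  C (position 2) -> position (2-11) mod 26 = 17 -> R
  C (position 2) -> position (2-11) mod 26 = 17 -> R
  Z (position 25) -> position (25-11) mod 26 = 14 -> O
  C (position 2) -> position (2-11) mod 26 = 17 -> R
Decrypted message: MIRROR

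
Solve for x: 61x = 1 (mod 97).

Step 1: We need x such that 61 * x = 1 (mod 97).
Step 2: Using the extended Euclidean algorithm or trial:
  61 * 35 = 2135 = 22 * 97 + 1.
Step 3: Since 2135 mod 97 = 1, the inverse is x = 35.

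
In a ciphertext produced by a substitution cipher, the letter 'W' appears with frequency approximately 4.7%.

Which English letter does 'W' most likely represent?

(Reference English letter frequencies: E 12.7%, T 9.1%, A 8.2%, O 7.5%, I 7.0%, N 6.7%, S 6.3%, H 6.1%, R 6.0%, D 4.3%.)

Step 1: The observed frequency is 4.7%.
Step 2: Compare with English frequencies:
  E: 12.7% (difference: 8.0%)
  T: 9.1% (difference: 4.4%)
  A: 8.2% (difference: 3.5%)
  O: 7.5% (difference: 2.8%)
  I: 7.0% (difference: 2.3%)
  N: 6.7% (difference: 2.0%)
  S: 6.3% (difference: 1.6%)
  H: 6.1% (difference: 1.4%)
  R: 6.0% (difference: 1.3%)
  D: 4.3% (difference: 0.4%) <-- closest
Step 3: 'W' most likely represents 'D' (frequency 4.3%).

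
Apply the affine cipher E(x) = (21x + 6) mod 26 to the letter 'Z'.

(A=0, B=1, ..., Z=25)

Step 1: Convert 'Z' to number: x = 25.
Step 2: E(25) = (21 * 25 + 6) mod 26 = 531 mod 26 = 11.
Step 3: Convert 11 back to letter: L.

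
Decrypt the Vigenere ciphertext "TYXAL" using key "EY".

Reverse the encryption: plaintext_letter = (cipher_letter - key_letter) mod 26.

Step 1: Extend key: EYEYE
Step 2: Decrypt each letter (c - k) mod 26:
  T(19) - E(4) = (19-4) mod 26 = 15 = P
  Y(24) - Y(24) = (24-24) mod 26 = 0 = A
  X(23) - E(4) = (23-4) mod 26 = 19 = T
  A(0) - Y(24) = (0-24) mod 26 = 2 = C
  L(11) - E(4) = (11-4) mod 26 = 7 = H
Plaintext: PATCH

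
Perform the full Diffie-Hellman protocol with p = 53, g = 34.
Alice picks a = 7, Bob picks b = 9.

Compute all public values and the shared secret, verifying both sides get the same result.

Step 1: A = g^a mod p = 34^7 mod 53 = 26.
Step 2: B = g^b mod p = 34^9 mod 53 = 5.
Step 3: Alice computes s = B^a mod p = 5^7 mod 53 = 3.
Step 4: Bob computes s = A^b mod p = 26^9 mod 53 = 3.
Both sides agree: shared secret = 3.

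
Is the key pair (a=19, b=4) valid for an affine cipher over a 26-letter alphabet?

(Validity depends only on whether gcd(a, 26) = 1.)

Step 1: Compute gcd(19, 26).
Step 2: gcd(19, 26) = 1.
Since gcd = 1, 19 is coprime with 26, so it is a valid key.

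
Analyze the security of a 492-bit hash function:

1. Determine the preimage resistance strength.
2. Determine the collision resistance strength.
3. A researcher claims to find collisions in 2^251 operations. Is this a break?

Step 1: Preimage resistance requires brute-force of 2^492 operations.
Step 2: Collision resistance (birthday bound) = 2^(492/2) = 2^246.
Step 3: The claimed attack costs 2^251 operations.
Step 4: Since 2^251 >= 2^246, the claimed attack is no faster than the generic birthday attack, so this does not break collision resistance.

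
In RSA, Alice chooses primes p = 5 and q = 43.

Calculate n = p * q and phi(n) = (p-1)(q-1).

Step 1: n = p * q = 5 * 43 = 215.
Step 2: phi(n) = (p-1)(q-1) = 4 * 42 = 168.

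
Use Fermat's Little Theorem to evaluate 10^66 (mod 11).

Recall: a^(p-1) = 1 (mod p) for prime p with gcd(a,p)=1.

Step 1: Since 11 is prime, by Fermat's Little Theorem: 10^10 = 1 (mod 11).
Step 2: Reduce exponent: 66 mod 10 = 6.
Step 3: So 10^66 = 10^6 (mod 11).
Step 4: 10^6 mod 11 = 1.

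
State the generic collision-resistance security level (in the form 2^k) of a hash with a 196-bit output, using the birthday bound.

Step 1: The birthday paradox gives collision probability ~50% after sqrt(2^n) = 2^(n/2) hashes.
Step 2: For 196-bit output: 2^(196/2) = 2^98.
Step 3: Approximately 2^98 hash computations needed.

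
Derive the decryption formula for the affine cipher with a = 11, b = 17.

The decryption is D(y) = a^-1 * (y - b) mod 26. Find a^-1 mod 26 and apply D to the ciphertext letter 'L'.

Step 1: Find a^-1, the modular inverse of 11 mod 26.
Step 2: We need 11 * a^-1 = 1 (mod 26).
Step 3: 11 * 19 = 209 = 8 * 26 + 1, so a^-1 = 19.
Step 4: D(y) = 19(y - 17) mod 26.
Step 5: Apply to 'L' (y = 11): D(11) = 19 * (11 - 17) mod 26 = 19 * -6 mod 26 = 16 -> 'Q'.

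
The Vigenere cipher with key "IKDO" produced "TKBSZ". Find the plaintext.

Step 1: Extend key: IKDOI
Step 2: Decrypt each letter (c - k) mod 26:
  T(19) - I(8) = (19-8) mod 26 = 11 = L
  K(10) - K(10) = (10-10) mod 26 = 0 = A
  B(1) - D(3) = (1-3) mod 26 = 24 = Y
  S(18) - O(14) = (18-14) mod 26 = 4 = E
  Z(25) - I(8) = (25-8) mod 26 = 17 = R
Plaintext: LAYER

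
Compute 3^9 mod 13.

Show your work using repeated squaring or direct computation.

Step 1: Compute 3^9 mod 13 step by step, reducing modulo 13 at each step.
  3^1 mod 13 = 3
  3^2 mod 13 = (3 * 3) mod 13 = 9
  3^3 mod 13 = (9 * 3) mod 13 = 1
  3^4 mod 13 = (1 * 3) mod 13 = 3
  3^5 mod 13 = (3 * 3) mod 13 = 9
  3^6 mod 13 = (9 * 3) mod 13 = 1
  3^7 mod 13 = (1 * 3) mod 13 = 3
  3^8 mod 13 = (3 * 3) mod 13 = 9
  3^9 mod 13 = (9 * 3) mod 13 = 1
Step 2: Result = 1.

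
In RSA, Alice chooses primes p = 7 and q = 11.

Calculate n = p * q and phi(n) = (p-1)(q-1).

Step 1: n = p * q = 7 * 11 = 77.
Step 2: phi(n) = (p-1)(q-1) = 6 * 10 = 60.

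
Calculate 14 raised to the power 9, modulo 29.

Step 1: Compute 14^9 mod 29 step by step, reducing modulo 29 at each step.
  14^1 mod 29 = 14
  14^2 mod 29 = (14 * 14) mod 29 = 22
  14^3 mod 29 = (22 * 14) mod 29 = 18
  14^4 mod 29 = (18 * 14) mod 29 = 20
  14^5 mod 29 = (20 * 14) mod 29 = 19
  14^6 mod 29 = (19 * 14) mod 29 = 5
  14^7 mod 29 = (5 * 14) mod 29 = 12
  14^8 mod 29 = (12 * 14) mod 29 = 23
  14^9 mod 29 = (23 * 14) mod 29 = 3
Step 2: Result = 3.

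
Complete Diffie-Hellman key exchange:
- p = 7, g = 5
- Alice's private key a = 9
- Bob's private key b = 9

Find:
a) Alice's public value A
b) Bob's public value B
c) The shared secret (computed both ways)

Step 1: A = g^a mod p = 5^9 mod 7 = 6.
Step 2: B = g^b mod p = 5^9 mod 7 = 6.
Step 3: Alice computes s = B^a mod p = 6^9 mod 7 = 6.
Step 4: Bob computes s = A^b mod p = 6^9 mod 7 = 6.
Both sides agree: shared secret = 6.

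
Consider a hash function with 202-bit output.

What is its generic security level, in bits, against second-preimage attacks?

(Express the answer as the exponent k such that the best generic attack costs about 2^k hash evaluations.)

Step 1: The hash has a 202-bit output.
Step 2: Second-preimage resistance means: given a specific input x, it should be infeasible to find a different y with h(y) = h(x).
With a 202-bit output, a generic search for a second preimage costs about 2^202 evaluations (each trial matches the fixed target with probability 2^-202).
Step 3: Security level = 202 bits.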